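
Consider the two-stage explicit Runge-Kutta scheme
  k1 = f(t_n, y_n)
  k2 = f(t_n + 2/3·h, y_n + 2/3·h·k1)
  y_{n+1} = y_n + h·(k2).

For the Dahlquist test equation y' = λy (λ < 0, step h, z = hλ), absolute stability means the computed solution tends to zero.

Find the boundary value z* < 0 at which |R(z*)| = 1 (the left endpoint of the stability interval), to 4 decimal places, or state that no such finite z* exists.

On y'=λy, z=hλ:
  k1=λy_n ⇒ h·k1=z·y_n;  k2=λ(1+2/3z)y_n ⇒ h·k2=z(1+2/3z)y_n
  y_{n+1}/y_n = 1 + z(1+2/3z) = 1 + z + 2/3z²
  R(z) = 1 + z + 2/3z².

Need |R(x)|<1, x<0.
x=-1.63: |R|=1.1413
R=1: x+2/3x²=0 ⇒ x=−3/2=-1.5000; min R=1−1/(4·2/3)=0.6250>−1
Confirm numerically:
  x=-1.445: |R|=0.94702 <1
  x=-1.291: |R|=0.82012 <1
  x=-1.113: |R|=0.71285 <1
  x=-0.894: |R|=0.63882 <1
  x=-1.865: |R|=1.45382 >1
  x=-1.862: |R|=1.44936 >1
  x=-1.620: |R|=1.12960 >1
Stable set (-1.5000, 0).

z* = -1.5000.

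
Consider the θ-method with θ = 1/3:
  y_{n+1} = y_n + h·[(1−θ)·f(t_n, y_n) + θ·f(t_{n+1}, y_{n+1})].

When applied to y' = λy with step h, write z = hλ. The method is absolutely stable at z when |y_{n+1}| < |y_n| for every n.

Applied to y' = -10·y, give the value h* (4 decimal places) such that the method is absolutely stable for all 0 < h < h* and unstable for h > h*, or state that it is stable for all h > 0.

With y'=λy (z=hλ):
  y_{n+1} = y_n + z·[2/3·y_n + 1/3·y_{n+1}] ⇒ (1 − 1/3z)y_{n+1} = (1 + 2/3z)y_n
  R(z) = (1 + 2/3z)/(1 − 1/3z).

Solve |R(x)|<1 on ℝ⁻.
x=-0.92: |R|=0.2959
R=−1: 1+2/3x = −1+1/3x ⇒ -1/3x=2 ⇒ x=2/(-1/3)=-6.0000
Confirm numerically:
  x=-5.879: |R|=0.98637 <1
  x=-5.847: |R|=0.98271 <1
  x=-4.339: |R|=0.77367 <1
  x=-6.288: |R|=1.03101 >1
  x=-6.238: |R|=1.02576 >1
  x=-6.160: |R|=1.01747 >1
Interval (-6.0000, 0).

(-6.0000,0); λ=-10 ⇒ h* = (6)/10 = 0.6000.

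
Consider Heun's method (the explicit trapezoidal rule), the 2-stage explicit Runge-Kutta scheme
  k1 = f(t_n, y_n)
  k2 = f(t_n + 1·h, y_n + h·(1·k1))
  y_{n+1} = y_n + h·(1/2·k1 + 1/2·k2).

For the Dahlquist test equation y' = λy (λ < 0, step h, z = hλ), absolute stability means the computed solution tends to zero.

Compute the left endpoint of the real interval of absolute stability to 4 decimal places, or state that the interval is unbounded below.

z* = -2.0000.

On y'=λy, z=hλ:
  order 2, 2-stage ⇒ R(z)=1+z+z^2/2
  (e.g. R(-0.82)=0.51620, |R|=0.51620)

Solve |R(x)|<1 on ℝ⁻.
x=-0.82: |R|=0.5162
|R(-1.26)|=0.5338 |R(-1.08)|=0.5032 |R(-0.56)|=0.5968
Bisect:
  x_lo=-2.4649 |R|=1.5729  x_hi=-0.2313 |R|=0.7955
  mid=-1.34806 |R|=0.56057 →hi
  mid=-1.90646 |R|=0.91084 →hi
  mid=-2.18566 |R|=1.20290 →lo
  mid=-2.04606 |R|=1.04712 →lo
  mid=-1.97626 |R|=0.97655 →hi
  mid=-2.01116 |R|=1.01123 →lo
  mid=-1.99371 |R|=0.99373 →hi
  mid=-2.00244 |R|=1.00244 →lo
  ...
  [-2.00012,-1.99998] ⇒ x*=-2.0000
Stable set (-2.0000, 0).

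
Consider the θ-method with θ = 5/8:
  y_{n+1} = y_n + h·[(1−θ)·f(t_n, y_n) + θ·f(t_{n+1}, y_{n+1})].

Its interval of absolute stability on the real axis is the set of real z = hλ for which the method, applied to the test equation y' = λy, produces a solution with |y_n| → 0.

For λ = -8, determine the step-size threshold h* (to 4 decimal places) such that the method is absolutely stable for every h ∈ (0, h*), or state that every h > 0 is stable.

Test eqn y'=λy, z=hλ:
  y_{n+1} = y_n + z·[3/8·y_n + 5/8·y_{n+1}] ⇒ (1 − 5/8z)y_{n+1} = (1 + 3/8z)y_n
  so R(z) = (1 + 3/8z)/(1 − 5/8z).

Solve |R(x)|<1 on ℝ⁻.
x=-1.17: |R|=0.3242
x=-2: |R|=0.1111
x=-10: |R|=0.3793
x=-100: |R|=0.5748
θ=5/8≥1/2 ⇒ |1+3/8x|<|1−5/8x| ∀x<0 ⇒ unbounded interval.

(−∞, 0) — no finite endpoint. Any h>0 works for λ=-8.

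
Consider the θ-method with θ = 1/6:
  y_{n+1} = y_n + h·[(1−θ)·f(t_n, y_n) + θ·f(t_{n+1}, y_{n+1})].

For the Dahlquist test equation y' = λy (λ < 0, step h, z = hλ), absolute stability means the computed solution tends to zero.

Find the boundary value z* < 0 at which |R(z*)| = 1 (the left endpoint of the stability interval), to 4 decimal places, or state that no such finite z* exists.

z* = -3.0000.

With y'=λy (z=hλ):
  y_{n+1} = y_n + z·[5/6·y_n + 1/6·y_{n+1}] ⇒ (1 − 1/6z)y_{n+1} = (1 + 5/6z)y_n
  Hence R(z) = (1 + 5/6z)/(1 − 1/6z).

Solve |R(x)|<1 on ℝ⁻.
x=-1.74: |R|=0.3488
R=−1: 1+5/6x = −1+1/6x ⇒ -2/3x=2 ⇒ x=2/(-2/3)=-3.0000
Confirm numerically:
  x=-2.886: |R|=0.94868 <1
  x=-2.673: |R|=0.84919 <1
  x=-2.389: |R|=0.70867 <1
  x=-3.184: |R|=1.08014 >1
  x=-3.044: |R|=1.01946 >1
Stable set (-3.0000, 0).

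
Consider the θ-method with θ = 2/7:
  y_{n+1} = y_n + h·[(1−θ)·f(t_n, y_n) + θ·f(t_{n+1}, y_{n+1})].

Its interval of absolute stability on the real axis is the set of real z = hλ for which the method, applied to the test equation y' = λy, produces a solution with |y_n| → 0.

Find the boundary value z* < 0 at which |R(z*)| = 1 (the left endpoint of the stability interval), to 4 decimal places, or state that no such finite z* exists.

Set f=λy, z=hλ:
  y_{n+1} = y_n + z·[5/7·y_n + 2/7·y_{n+1}] ⇒ (1 − 2/7z)y_{n+1} = (1 + 5/7z)y_n
  so R(z) = (1 + 5/7z)/(1 − 2/7z).

Need |R(x)|<1, x<0.
x=-1.54: |R|=0.0694
R=−1: 1+5/7x = −1+2/7x ⇒ -3/7x=2 ⇒ x=2/(-3/7)=-4.6667
Confirm numerically:
  x=-4.227: |R|=0.91465 <1
  x=-3.355: |R|=0.71298 <1
  x=-3.116: |R|=0.64843 <1
  x=-4.959: |R|=1.05184 >1
  x=-4.725: |R|=1.01064 >1
So |R|<1 on (-4.6667, 0).

z* = -4.6667.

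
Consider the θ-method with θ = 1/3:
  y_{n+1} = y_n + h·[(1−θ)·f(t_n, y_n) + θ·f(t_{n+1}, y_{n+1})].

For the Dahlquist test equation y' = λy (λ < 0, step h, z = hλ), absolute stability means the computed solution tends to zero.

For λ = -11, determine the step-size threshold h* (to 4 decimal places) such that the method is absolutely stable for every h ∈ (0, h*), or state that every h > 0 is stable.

Set f=λy, z=hλ:
  y_{n+1} = y_n + z·[2/3·y_n + 1/3·y_{n+1}] ⇒ (1 − 1/3z)y_{n+1} = (1 + 2/3z)y_n
  so R(z) = (1 + 2/3z)/(1 − 1/3z).

Solve |R(x)|<1 on ℝ⁻.
x=-1.49: |R|=0.0045
R=−1: 1+2/3x = −1+1/3x ⇒ -1/3x=2 ⇒ x=2/(-1/3)=-6.0000
Confirm numerically:
  x=-4.181: |R|=0.74669 <1
  x=-3.548: |R|=0.62553 <1
  x=-3.251: |R|=0.56023 <1
  x=-6.293: |R|=1.03153 >1
  x=-6.273: |R|=1.02944 >1
Stable set (-6.0000, 0).

(-6.0000,0); λ=-11 ⇒ h* = (6)/11 = 0.5455.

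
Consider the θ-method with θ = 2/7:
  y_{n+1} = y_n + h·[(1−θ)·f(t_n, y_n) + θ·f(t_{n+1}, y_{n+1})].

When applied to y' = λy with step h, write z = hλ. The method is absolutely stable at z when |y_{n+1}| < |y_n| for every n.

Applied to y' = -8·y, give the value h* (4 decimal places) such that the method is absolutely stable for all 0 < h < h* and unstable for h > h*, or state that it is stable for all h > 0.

(-4.6667,0); λ=-8 ⇒ h* = (14/3)/8 = 0.5833.

On y'=λy, z=hλ:
  y_{n+1} = y_n + z·[5/7·y_n + 2/7·y_{n+1}] ⇒ (1 − 2/7z)y_{n+1} = (1 + 5/7z)y_n
  Hence R(z) = (1 + 5/7z)/(1 − 2/7z).

Need |R(x)|<1, x<0.
x=-1.45: |R|=0.0253
R=−1: 1+5/7x = −1+2/7x ⇒ -3/7x=2 ⇒ x=2/(-3/7)=-4.6667
Confirm numerically:
  x=-4.563: |R|=0.98071 <1
  x=-4.045: |R|=0.87641 <1
  x=-2.155: |R|=0.33378 <1
  x=-5.213: |R|=1.09405 >1
  x=-4.752: |R|=1.01551 >1
Interval (-4.6667, 0).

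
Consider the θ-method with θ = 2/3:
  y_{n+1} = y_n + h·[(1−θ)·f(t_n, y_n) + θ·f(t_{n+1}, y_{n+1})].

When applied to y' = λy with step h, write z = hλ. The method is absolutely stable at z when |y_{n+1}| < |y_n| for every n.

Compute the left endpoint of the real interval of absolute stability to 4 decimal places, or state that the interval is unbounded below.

Set f=λy, z=hλ:
  y_{n+1} = y_n + z·[1/3·y_n + 2/3·y_{n+1}] ⇒ (1 − 2/3z)y_{n+1} = (1 + 1/3z)y_n
  ⇒ R(z) = (1 + 1/3z)/(1 − 2/3z).

Find x<0 with |R(x)|<1.
x=-0.87: |R|=0.4494
x=-2: |R|=0.1429
x=-10: |R|=0.3043
x=-100: |R|=0.4778
θ=2/3≥1/2 ⇒ |1+1/3x|<|1−2/3x| ∀x<0 ⇒ stable on all of ℝ⁻.

interval (−∞, 0).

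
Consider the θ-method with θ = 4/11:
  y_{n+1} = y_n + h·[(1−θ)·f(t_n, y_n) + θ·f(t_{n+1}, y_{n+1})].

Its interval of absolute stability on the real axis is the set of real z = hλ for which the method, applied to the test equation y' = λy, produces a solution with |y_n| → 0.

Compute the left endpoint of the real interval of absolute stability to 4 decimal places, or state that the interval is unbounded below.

Set f=λy, z=hλ:
  y_{n+1} = y_n + z·[7/11·y_n + 4/11·y_{n+1}] ⇒ (1 − 4/11z)y_{n+1} = (1 + 7/11z)y_n
  Hence R(z) = (1 + 7/11z)/(1 − 4/11z).

Find x<0 with |R(x)|<1.
x=-1.47: |R|=0.0421
R=−1: 1+7/11x = −1+4/11x ⇒ -3/11x=2 ⇒ x=2/(-3/11)=-7.3333
Confirm numerically:
  x=-7.136: |R|=0.98503 <1
  x=-6.052: |R|=0.89082 <1
  x=-4.163: |R|=0.65605 <1
  x=-3.852: |R|=0.60451 <1
  x=-7.597: |R|=1.01911 >1
  x=-7.438: |R|=1.00771 >1
  x=-7.397: |R|=1.00471 >1
Interval (-7.3333, 0).

left endpoint -7.3333.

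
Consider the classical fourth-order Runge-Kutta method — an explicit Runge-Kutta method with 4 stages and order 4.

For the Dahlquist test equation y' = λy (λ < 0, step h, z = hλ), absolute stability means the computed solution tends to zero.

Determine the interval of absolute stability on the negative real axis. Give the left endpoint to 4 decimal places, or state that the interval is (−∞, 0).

With y'=λy (z=hλ):
  order 4, 4-stage ⇒ R(z)=1+z+z^2/2+z^3/6+z^4/24
  (e.g. R(-0.68)=0.50770, |R|=0.50770)

Boundary: |R(x)|=1, x<0.
x=-0.68: |R|=0.5077
|R(-1.55)|=0.2711 |R(-1.38)|=0.2853 |R(-0.74)|=0.4788
Bisect:
  x_lo=-3.1418 |R|=1.6847  x_hi=-0.3819 |R|=0.6826
  mid=-1.76185 |R|=0.28019 →hi
  mid=-2.45182 |R|=0.60312 →hi
  mid=-2.79680 |R|=1.01748 →lo
  mid=-2.62431 |R|=0.78320 →hi
  mid=-2.71055 |R|=0.89304 →hi
  mid=-2.75368 |R|=0.95337 →hi
  mid=-2.77524 |R|=0.98494 →hi
  mid=-2.78602 |R|=1.00109 →lo
  mid=-2.78063 |R|=0.99299 →hi
  mid=-2.78332 |R|=0.99703 →hi
  ...
  [-2.78534,-2.78518] ⇒ x*=-2.7853
Interval (-2.7853, 0).

z∈(-2.7853,0).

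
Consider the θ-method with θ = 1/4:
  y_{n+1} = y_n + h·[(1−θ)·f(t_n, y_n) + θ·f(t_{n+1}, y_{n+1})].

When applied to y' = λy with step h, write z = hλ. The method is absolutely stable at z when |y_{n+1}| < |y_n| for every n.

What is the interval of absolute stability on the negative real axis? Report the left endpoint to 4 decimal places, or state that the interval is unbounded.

z∈(-4.0000,0).

With y'=λy (z=hλ):
  y_{n+1} = y_n + z·[3/4·y_n + 1/4·y_{n+1}] ⇒ (1 − 1/4z)y_{n+1} = (1 + 3/4z)y_n
  Hence R(z) = (1 + 3/4z)/(1 − 1/4z).

Solve |R(x)|<1 on ℝ⁻.
x=-1.69: |R|=0.1880
R=−1: 1+3/4x = −1+1/4x ⇒ -1/2x=2 ⇒ x=2/(-1/2)=-4.0000
Confirm numerically:
  x=-3.590: |R|=0.89196 <1
  x=-2.845: |R|=0.66253 <1
  x=-2.810: |R|=0.65051 <1
  x=-2.760: |R|=0.63314 <1
  x=-4.151: |R|=1.03705 >1
  x=-4.110: |R|=1.02713 >1
So |R|<1 on (-4.0000, 0).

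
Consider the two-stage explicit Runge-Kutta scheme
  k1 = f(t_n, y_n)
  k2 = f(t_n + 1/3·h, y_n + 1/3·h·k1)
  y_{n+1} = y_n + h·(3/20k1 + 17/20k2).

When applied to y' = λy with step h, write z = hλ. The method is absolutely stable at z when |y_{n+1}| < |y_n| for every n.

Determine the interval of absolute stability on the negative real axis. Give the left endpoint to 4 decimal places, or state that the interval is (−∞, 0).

On y'=λy, z=hλ:
  k1=λy_n ⇒ h·k1=z·y_n;  k2=λ(1+1/3z)y_n ⇒ h·k2=z(1+1/3z)y_n
  y_{n+1}/y_n = 1 + 3/20z + 17/20z(1+1/3z) = 1 + z + 17/60z²
  ⇒ R(z) = 1 + z + 17/60z².

Boundary: |R(x)|=1, x<0.
x=-1.37: |R|=0.1618
R=1: x+17/60x²=0 ⇒ x=−60/17=-3.5294; min R=1−1/(4·17/60)=0.1176>−1
Confirm numerically:
  x=-3.497: |R|=0.96789 <1
  x=-2.816: |R|=0.43079 <1
  x=-2.503: |R|=0.27209 <1
  x=-2.444: |R|=0.24839 <1
  x=-4.064: |R|=1.61556 >1
  x=-3.786: |R|=1.27524 >1
Stable set (-3.5294, 0).

z∈(-3.5294,0).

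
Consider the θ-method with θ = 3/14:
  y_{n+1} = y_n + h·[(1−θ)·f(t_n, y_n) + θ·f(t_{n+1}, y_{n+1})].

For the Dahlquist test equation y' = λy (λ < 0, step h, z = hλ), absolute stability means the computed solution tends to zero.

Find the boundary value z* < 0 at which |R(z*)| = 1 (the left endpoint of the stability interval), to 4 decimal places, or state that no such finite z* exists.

Test eqn y'=λy, z=hλ:
  y_{n+1} = y_n + z·[11/14·y_n + 3/14·y_{n+1}] ⇒ (1 − 3/14z)y_{n+1} = (1 + 11/14z)y_n
  R(z) = (1 + 11/14z)/(1 − 3/14z).

Solve |R(x)|<1 on ℝ⁻.
x=-1.06: |R|=0.1362
R=−1: 1+11/14x = −1+3/14x ⇒ -4/7x=2 ⇒ x=2/(-4/7)=-3.5000
Confirm numerically:
  x=-2.711: |R|=0.71481 <1
  x=-1.496: |R|=0.13284 <1
  x=-1.482: |R|=0.12480 <1
  x=-4.054: |R|=1.16941 >1
  x=-3.858: |R|=1.11199 >1
  x=-3.841: |R|=1.10688 >1
Interval (-3.5000, 0).

z* = -3.5000.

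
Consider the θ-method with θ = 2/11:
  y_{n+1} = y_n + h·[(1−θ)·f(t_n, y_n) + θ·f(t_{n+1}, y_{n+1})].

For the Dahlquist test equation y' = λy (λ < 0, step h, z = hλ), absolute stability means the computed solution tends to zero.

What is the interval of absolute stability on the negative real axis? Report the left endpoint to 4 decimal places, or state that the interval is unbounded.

z∈(-3.1429,0).

Test eqn y'=λy, z=hλ:
  y_{n+1} = y_n + z·[9/11·y_n + 2/11·y_{n+1}] ⇒ (1 − 2/11z)y_{n+1} = (1 + 9/11z)y_n
  Hence R(z) = (1 + 9/11z)/(1 − 2/11z).

Need |R(x)|<1, x<0.
x=-0.45: |R|=0.5840
R=−1: 1+9/11x = −1+2/11x ⇒ -7/11x=2 ⇒ x=2/(-7/11)=-3.1429
Confirm numerically:
  x=-2.604: |R|=0.76728 <1
  x=-2.270: |R|=0.60682 <1
  x=-1.676: |R|=0.28456 <1
  x=-3.713: |R|=1.21660 >1
  x=-3.511: |R|=1.14299 >1
Interval (-3.1429, 0).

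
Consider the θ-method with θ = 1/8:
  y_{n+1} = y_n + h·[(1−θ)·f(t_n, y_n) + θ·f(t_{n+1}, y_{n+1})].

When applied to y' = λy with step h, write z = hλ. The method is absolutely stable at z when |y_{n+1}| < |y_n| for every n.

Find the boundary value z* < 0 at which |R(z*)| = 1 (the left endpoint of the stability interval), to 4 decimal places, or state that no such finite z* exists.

left endpoint -2.6667.

Test eqn y'=λy, z=hλ:
  y_{n+1} = y_n + z·[7/8·y_n + 1/8·y_{n+1}] ⇒ (1 − 1/8z)y_{n+1} = (1 + 7/8z)y_n
  R(z) = (1 + 7/8z)/(1 − 1/8z).

Solve |R(x)|<1 on ℝ⁻.
x=-0.67: |R|=0.3818
R=−1: 1+7/8x = −1+1/8x ⇒ -3/4x=2 ⇒ x=2/(-3/4)=-2.6667
Confirm numerically:
  x=-2.638: |R|=0.98383 <1
  x=-2.199: |R|=0.72487 <1
  x=-1.674: |R|=0.38433 <1
  x=-3.118: |R|=1.24357 >1
  x=-3.083: |R|=1.22539 >1
  x=-2.723: |R|=1.03152 >1
Interval (-2.6667, 0).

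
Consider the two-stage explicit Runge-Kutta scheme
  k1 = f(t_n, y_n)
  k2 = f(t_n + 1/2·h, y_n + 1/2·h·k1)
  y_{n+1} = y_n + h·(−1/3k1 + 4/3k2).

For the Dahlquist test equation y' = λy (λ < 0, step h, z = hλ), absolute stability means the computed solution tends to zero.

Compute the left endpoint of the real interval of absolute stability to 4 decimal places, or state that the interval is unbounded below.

z* = -1.5000.

Set f=λy, z=hλ:
  k1=λy_n ⇒ h·k1=z·y_n;  k2=λ(1+1/2z)y_n ⇒ h·k2=z(1+1/2z)y_n
  y_{n+1}/y_n = 1 − 1/3z + 4/3z(1+1/2z) = 1 + z + 2/3z²
  so R(z) = 1 + z + 2/3z².

Boundary: |R(x)|=1, x<0.
x=-1.02: |R|=0.6736
R=1: x+2/3x²=0 ⇒ x=−3/2=-1.5000; min R=1−1/(4·2/3)=0.6250>−1
Confirm numerically:
  x=-1.275: |R|=0.80875 <1
  x=-1.005: |R|=0.66835 <1
  x=-0.890: |R|=0.63807 <1
  x=-1.996: |R|=1.66001 >1
  x=-1.933: |R|=1.55799 >1
  x=-1.530: |R|=1.03060 >1
So |R|<1 on (-1.5000, 0).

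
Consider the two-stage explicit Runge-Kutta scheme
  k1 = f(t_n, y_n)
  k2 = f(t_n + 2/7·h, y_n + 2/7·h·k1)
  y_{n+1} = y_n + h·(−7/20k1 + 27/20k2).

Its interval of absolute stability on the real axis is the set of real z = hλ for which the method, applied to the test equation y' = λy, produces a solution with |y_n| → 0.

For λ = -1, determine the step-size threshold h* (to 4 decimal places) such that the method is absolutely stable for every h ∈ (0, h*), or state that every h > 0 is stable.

(-2.5926,0); λ=-1 ⇒ h* = (70/27)/1 = 2.5926.

Set f=λy, z=hλ:
  k1=λy_n ⇒ h·k1=z·y_n;  k2=λ(1+2/7z)y_n ⇒ h·k2=z(1+2/7z)y_n
  y_{n+1}/y_n = 1 − 7/20z + 27/20z(1+2/7z) = 1 + z + 27/70z²
  so R(z) = 1 + z + 27/70z².

Find x<0 with |R(x)|<1.
x=-1.58: |R|=0.3829
R=1: x+27/70x²=0 ⇒ x=−70/27=-2.5926; min R=1−1/(4·27/70)=0.3519>−1
Confirm numerically:
  x=-2.186: |R|=0.65717 <1
  x=-1.727: |R|=0.42340 <1
  x=-1.141: |R|=0.36115 <1
  x=-3.148: |R|=1.67439 >1
  x=-2.894: |R|=1.33645 >1
  x=-2.648: |R|=1.05659 >1
Stable set (-2.5926, 0).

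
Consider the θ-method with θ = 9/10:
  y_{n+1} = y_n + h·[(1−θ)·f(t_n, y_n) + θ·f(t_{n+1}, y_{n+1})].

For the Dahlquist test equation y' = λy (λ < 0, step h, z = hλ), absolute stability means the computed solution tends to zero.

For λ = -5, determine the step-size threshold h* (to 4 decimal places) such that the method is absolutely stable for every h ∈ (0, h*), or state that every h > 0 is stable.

unbounded; (−∞, 0). Any h>0 works for λ=-5.

On y'=λy, z=hλ:
  y_{n+1} = y_n + z·[1/10·y_n + 9/10·y_{n+1}] ⇒ (1 − 9/10z)y_{n+1} = (1 + 1/10z)y_n
  Hence R(z) = (1 + 1/10z)/(1 − 9/10z).

Find x<0 with |R(x)|<1.
x=-1.03: |R|=0.4655
x=-2: |R|=0.2857
x=-10: |R|=0.0000
x=-100: |R|=0.0989
θ=9/10≥1/2 ⇒ |1+1/10x|<|1−9/10x| ∀x<0 ⇒ interval (−∞,0).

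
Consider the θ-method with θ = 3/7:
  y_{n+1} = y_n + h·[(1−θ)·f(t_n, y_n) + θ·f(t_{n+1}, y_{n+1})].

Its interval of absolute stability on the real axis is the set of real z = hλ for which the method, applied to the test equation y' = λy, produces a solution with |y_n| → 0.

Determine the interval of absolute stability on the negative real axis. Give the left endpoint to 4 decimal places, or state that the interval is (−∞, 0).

z∈(-14.0000,0).

With y'=λy (z=hλ):
  y_{n+1} = y_n + z·[4/7·y_n + 3/7·y_{n+1}] ⇒ (1 − 3/7z)y_{n+1} = (1 + 4/7z)y_n
  Hence R(z) = (1 + 4/7z)/(1 − 3/7z).

Solve |R(x)|<1 on ℝ⁻.
x=-1.49: |R|=0.0907
R=−1: 1+4/7x = −1+3/7x ⇒ -1/7x=2 ⇒ x=2/(-1/7)=-14.0000
Confirm numerically:
  x=-13.335: |R|=0.98585 <1
  x=-10.259: |R|=0.90097 <1
  x=-7.708: |R|=0.79113 <1
  x=-14.349: |R|=1.00697 >1
  x=-14.111: |R|=1.00225 >1
Stable set (-14.0000, 0).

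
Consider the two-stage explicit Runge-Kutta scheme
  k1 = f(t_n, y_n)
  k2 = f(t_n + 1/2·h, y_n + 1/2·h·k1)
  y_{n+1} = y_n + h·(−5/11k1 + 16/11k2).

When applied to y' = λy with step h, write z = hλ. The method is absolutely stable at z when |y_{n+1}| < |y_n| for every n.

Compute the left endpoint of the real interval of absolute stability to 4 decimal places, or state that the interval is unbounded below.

On y'=λy, z=hλ:
  k1=λy_n ⇒ h·k1=z·y_n;  k2=λ(1+1/2z)y_n ⇒ h·k2=z(1+1/2z)y_n
  y_{n+1}/y_n = 1 − 5/11z + 16/11z(1+1/2z) = 1 + z + 8/11z²
  so R(z) = 1 + z + 8/11z².

Find x<0 with |R(x)|<1.
x=-0.83: |R|=0.6710
R=1: x+8/11x²=0 ⇒ x=−11/8=-1.3750; min R=1−1/(4·8/11)=0.6562>−1
Confirm numerically:
  x=-1.174: |R|=0.82838 <1
  x=-0.966: |R|=0.71266 <1
  x=-0.907: |R|=0.69129 <1
  x=-1.922: |R|=1.76461 >1
  x=-1.543: |R|=1.18853 >1
Interval (-1.3750, 0).

left endpoint -1.3750.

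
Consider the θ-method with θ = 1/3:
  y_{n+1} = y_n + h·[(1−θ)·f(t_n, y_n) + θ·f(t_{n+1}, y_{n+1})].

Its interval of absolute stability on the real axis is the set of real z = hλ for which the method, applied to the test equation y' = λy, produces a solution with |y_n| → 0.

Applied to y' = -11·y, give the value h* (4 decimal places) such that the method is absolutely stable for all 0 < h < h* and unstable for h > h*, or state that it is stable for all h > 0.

Set f=λy, z=hλ:
  y_{n+1} = y_n + z·[2/3·y_n + 1/3·y_{n+1}] ⇒ (1 − 1/3z)y_{n+1} = (1 + 2/3z)y_n
  so R(z) = (1 + 2/3z)/(1 − 1/3z).

Solve |R(x)|<1 on ℝ⁻.
x=-0.67: |R|=0.4523
R=−1: 1+2/3x = −1+1/3x ⇒ -1/3x=2 ⇒ x=2/(-1/3)=-6.0000
Confirm numerically:
  x=-4.808: |R|=0.84734 <1
  x=-2.894: |R|=0.47302 <1
  x=-2.604: |R|=0.39400 <1
  x=-6.322: |R|=1.03454 >1
  x=-6.285: |R|=1.03069 >1
  x=-6.270: |R|=1.02913 >1
So |R|<1 on (-6.0000, 0).

(-6.0000,0); λ=-11 ⇒ h* = (6)/11 = 0.5455.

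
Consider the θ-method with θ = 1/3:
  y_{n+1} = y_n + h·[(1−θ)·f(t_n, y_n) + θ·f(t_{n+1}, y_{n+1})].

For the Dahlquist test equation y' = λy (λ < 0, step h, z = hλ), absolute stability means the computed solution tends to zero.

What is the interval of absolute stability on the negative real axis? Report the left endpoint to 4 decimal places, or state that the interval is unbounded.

On y'=λy, z=hλ:
  y_{n+1} = y_n + z·[2/3·y_n + 1/3·y_{n+1}] ⇒ (1 − 1/3z)y_{n+1} = (1 + 2/3z)y_n
  Hence R(z) = (1 + 2/3z)/(1 − 1/3z).

Need |R(x)|<1, x<0.
x=-0.37: |R|=0.6706
R=−1: 1+2/3x = −1+1/3x ⇒ -1/3x=2 ⇒ x=2/(-1/3)=-6.0000
Confirm numerically:
  x=-4.607: |R|=0.81688 <1
  x=-4.429: |R|=0.78853 <1
  x=-3.829: |R|=0.68209 <1
  x=-2.513: |R|=0.36750 <1
  x=-6.429: |R|=1.04550 >1
  x=-6.140: |R|=1.01532 >1
Stable set (-6.0000, 0).

(-6.0000, 0).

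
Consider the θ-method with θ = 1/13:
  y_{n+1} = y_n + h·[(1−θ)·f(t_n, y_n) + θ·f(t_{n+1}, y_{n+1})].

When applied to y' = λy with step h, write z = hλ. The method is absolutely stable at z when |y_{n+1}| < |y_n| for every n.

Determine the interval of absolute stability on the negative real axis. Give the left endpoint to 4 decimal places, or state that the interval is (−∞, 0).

On y'=λy, z=hλ:
  y_{n+1} = y_n + z·[12/13·y_n + 1/13·y_{n+1}] ⇒ (1 − 1/13z)y_{n+1} = (1 + 12/13z)y_n
  ⇒ R(z) = (1 + 12/13z)/(1 − 1/13z).

Need |R(x)|<1, x<0.
x=-1.8: |R|=0.5811
R=−1: 1+12/13x = −1+1/13x ⇒ -11/13x=2 ⇒ x=2/(-11/13)=-2.3636
Confirm numerically:
  x=-2.238: |R|=0.90931 <1
  x=-1.763: |R|=0.55246 <1
  x=-1.595: |R|=0.42069 <1
  x=-0.946: |R|=0.11817 <1
  x=-2.624: |R|=1.18331 >1
  x=-2.396: |R|=1.02312 >1
Stable set (-2.3636, 0).

z∈(-2.3636,0).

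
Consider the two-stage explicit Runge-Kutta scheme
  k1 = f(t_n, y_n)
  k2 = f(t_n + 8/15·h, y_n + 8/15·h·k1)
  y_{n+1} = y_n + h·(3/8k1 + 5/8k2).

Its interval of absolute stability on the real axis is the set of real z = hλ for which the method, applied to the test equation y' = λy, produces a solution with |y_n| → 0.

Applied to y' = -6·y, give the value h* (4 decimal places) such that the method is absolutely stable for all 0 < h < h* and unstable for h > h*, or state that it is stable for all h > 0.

Test eqn y'=λy, z=hλ:
  k1=λy_n ⇒ h·k1=z·y_n;  k2=λ(1+8/15z)y_n ⇒ h·k2=z(1+8/15z)y_n
  y_{n+1}/y_n = 1 + 3/8z + 5/8z(1+8/15z) = 1 + z + 1/3z²
  ⇒ R(z) = 1 + z + 1/3z².

Find x<0 with |R(x)|<1.
x=-0.52: |R|=0.5701
R=1: x+1/3x²=0 ⇒ x=−3=-3.0000; min R=1−1/(4·1/3)=0.2500>−1
Confirm numerically:
  x=-1.586: |R|=0.25247 <1
  x=-1.398: |R|=0.25347 <1
  x=-1.388: |R|=0.25418 <1
  x=-3.393: |R|=1.44448 >1
  x=-3.309: |R|=1.34083 >1
  x=-3.043: |R|=1.04362 >1
So |R|<1 on (-3.0000, 0).

(-3.0000,0); λ=-6 ⇒ h* = (3)/6 = 0.5000.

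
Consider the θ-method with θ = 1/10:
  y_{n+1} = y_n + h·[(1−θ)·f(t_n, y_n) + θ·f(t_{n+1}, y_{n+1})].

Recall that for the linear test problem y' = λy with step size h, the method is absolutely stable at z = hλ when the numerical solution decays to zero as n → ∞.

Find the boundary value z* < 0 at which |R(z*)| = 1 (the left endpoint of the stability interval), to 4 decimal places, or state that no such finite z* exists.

With y'=λy (z=hλ):
  y_{n+1} = y_n + z·[9/10·y_n + 1/10·y_{n+1}] ⇒ (1 − 1/10z)y_{n+1} = (1 + 9/10z)y_n
  so R(z) = (1 + 9/10z)/(1 − 1/10z).

Find x<0 with |R(x)|<1.
x=-0.65: |R|=0.3897
R=−1: 1+9/10x = −1+1/10x ⇒ -4/5x=2 ⇒ x=2/(-4/5)=-2.5000
Confirm numerically:
  x=-1.400: |R|=0.22807 <1
  x=-1.398: |R|=0.22653 <1
  x=-1.222: |R|=0.08893 <1
  x=-1.082: |R|=0.02364 <1
  x=-2.841: |R|=1.21244 >1
  x=-2.833: |R|=1.20759 >1
  x=-2.825: |R|=1.20273 >1
So |R|<1 on (-2.5000, 0).

left endpoint -2.5000.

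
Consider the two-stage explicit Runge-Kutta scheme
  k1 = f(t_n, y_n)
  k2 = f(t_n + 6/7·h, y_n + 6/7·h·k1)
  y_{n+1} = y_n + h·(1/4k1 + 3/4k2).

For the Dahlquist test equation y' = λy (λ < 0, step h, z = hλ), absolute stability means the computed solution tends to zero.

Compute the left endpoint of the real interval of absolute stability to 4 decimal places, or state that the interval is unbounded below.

left endpoint -1.5556.

With y'=λy (z=hλ):
  k1=λy_n ⇒ h·k1=z·y_n;  k2=λ(1+6/7z)y_n ⇒ h·k2=z(1+6/7z)y_n
  y_{n+1}/y_n = 1 + 1/4z + 3/4z(1+6/7z) = 1 + z + 9/14z²
  R(z) = 1 + z + 9/14z².

Need |R(x)|<1, x<0.
x=-0.46: |R|=0.6760
R=1: x+9/14x²=0 ⇒ x=−14/9=-1.5556; min R=1−1/(4·9/14)=0.6111>−1
Confirm numerically:
  x=-1.400: |R|=0.86000 <1
  x=-1.116: |R|=0.68465 <1
  x=-0.909: |R|=0.62218 <1
  x=-2.071: |R|=1.68624 >1
  x=-1.803: |R|=1.28681 >1
  x=-1.648: |R|=1.09794 >1
Stable set (-1.5556, 0).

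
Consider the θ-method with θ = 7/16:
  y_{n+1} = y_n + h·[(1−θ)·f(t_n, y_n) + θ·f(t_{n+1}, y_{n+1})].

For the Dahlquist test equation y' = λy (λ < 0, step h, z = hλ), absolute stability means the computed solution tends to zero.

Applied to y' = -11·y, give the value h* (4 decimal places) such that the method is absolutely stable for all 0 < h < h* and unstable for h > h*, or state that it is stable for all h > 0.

Set f=λy, z=hλ:
  y_{n+1} = y_n + z·[9/16·y_n + 7/16·y_{n+1}] ⇒ (1 − 7/16z)y_{n+1} = (1 + 9/16z)y_n
  ⇒ R(z) = (1 + 9/16z)/(1 − 7/16z).

Need |R(x)|<1, x<0.
x=-0.43: |R|=0.6381
R=−1: 1+9/16x = −1+7/16x ⇒ -1/8x=2 ⇒ x=2/(-1/8)=-16.0000
Confirm numerically:
  x=-9.912: |R|=0.85740 <1
  x=-9.617: |R|=0.84678 <1
  x=-8.915: |R|=0.81927 <1
  x=-6.835: |R|=0.71290 <1
  x=-16.235: |R|=1.00363 >1
  x=-16.228: |R|=1.00352 >1
  x=-16.037: |R|=1.00058 >1
Stable set (-16.0000, 0).

(-16.0000,0); λ=-11 ⇒ h* = (16)/11 = 1.4545.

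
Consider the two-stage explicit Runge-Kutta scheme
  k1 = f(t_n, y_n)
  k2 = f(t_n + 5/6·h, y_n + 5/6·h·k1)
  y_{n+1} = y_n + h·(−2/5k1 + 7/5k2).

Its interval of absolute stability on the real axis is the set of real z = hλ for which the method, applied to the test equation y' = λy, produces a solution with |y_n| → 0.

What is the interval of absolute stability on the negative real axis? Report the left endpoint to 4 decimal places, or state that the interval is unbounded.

With y'=λy (z=hλ):
  k1=λy_n ⇒ h·k1=z·y_n;  k2=λ(1+5/6z)y_n ⇒ h·k2=z(1+5/6z)y_n
  y_{n+1}/y_n = 1 − 2/5z + 7/5z(1+5/6z) = 1 + z + 7/6z²
  ⇒ R(z) = 1 + z + 7/6z².

Boundary: |R(x)|=1, x<0.
x=-0.72: |R|=0.8848
R=1: x+7/6x²=0 ⇒ x=−6/7=-0.8571; min R=1−1/(4·7/6)=0.7857>−1
Confirm numerically:
  x=-0.562: |R|=0.80648 <1
  x=-0.443: |R|=0.78596 <1
  x=-0.439: |R|=0.78584 <1
  x=-0.381: |R|=0.78835 <1
  x=-1.324: |R|=1.72114 >1
  x=-1.272: |R|=1.61565 >1
  x=-0.992: |R|=1.15607 >1
So |R|<1 on (-0.8571, 0).

(-0.8571, 0).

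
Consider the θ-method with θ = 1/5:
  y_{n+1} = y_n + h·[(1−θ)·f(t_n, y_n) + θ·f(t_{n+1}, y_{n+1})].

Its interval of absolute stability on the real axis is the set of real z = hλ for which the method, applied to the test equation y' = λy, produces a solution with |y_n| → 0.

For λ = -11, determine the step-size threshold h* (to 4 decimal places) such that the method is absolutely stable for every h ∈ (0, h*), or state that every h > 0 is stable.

With y'=λy (z=hλ):
  y_{n+1} = y_n + z·[4/5·y_n + 1/5·y_{n+1}] ⇒ (1 − 1/5z)y_{n+1} = (1 + 4/5z)y_n
  Hence R(z) = (1 + 4/5z)/(1 − 1/5z).

Boundary: |R(x)|=1, x<0.
x=-1.48: |R|=0.1420
R=−1: 1+4/5x = −1+1/5x ⇒ -3/5x=2 ⇒ x=2/(-3/5)=-3.3333
Confirm numerically:
  x=-3.039: |R|=0.89016 <1
  x=-2.672: |R|=0.74140 <1
  x=-2.092: |R|=0.47490 <1
  x=-2.045: |R|=0.45138 <1
  x=-3.747: |R|=1.14188 >1
  x=-3.663: |R|=1.11416 >1
  x=-3.358: |R|=1.00885 >1
Stable set (-3.3333, 0).

(-3.3333,0); λ=-11 ⇒ h* = (10/3)/11 = 0.3030.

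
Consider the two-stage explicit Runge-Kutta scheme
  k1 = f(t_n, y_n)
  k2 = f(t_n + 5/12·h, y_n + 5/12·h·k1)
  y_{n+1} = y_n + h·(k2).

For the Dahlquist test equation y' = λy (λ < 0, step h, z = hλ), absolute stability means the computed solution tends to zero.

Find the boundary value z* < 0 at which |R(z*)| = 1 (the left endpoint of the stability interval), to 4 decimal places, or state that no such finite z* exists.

With y'=λy (z=hλ):
  k1=λy_n ⇒ h·k1=z·y_n;  k2=λ(1+5/12z)y_n ⇒ h·k2=z(1+5/12z)y_n
  y_{n+1}/y_n = 1 + z(1+5/12z) = 1 + z + 5/12z²
  Hence R(z) = 1 + z + 5/12z².

Find x<0 with |R(x)|<1.
x=-1.75: |R|=0.5260
R=1: x+5/12x²=0 ⇒ x=−12/5=-2.4000; min R=1−1/(4·5/12)=0.4000>−1
Confirm numerically:
  x=-2.129: |R|=0.75960 <1
  x=-1.622: |R|=0.47420 <1
  x=-1.253: |R|=0.40117 <1
  x=-2.866: |R|=1.55648 >1
  x=-2.851: |R|=1.53575 >1
  x=-2.744: |R|=1.39331 >1
So |R|<1 on (-2.4000, 0).

left endpoint -2.4000.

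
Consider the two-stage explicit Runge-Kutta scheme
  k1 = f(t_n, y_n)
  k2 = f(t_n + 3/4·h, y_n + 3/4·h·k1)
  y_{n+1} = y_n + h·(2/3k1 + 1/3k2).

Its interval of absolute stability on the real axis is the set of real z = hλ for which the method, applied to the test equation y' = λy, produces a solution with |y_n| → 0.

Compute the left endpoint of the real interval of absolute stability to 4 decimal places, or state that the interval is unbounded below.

On y'=λy, z=hλ:
  k1=λy_n ⇒ h·k1=z·y_n;  k2=λ(1+3/4z)y_n ⇒ h·k2=z(1+3/4z)y_n
  y_{n+1}/y_n = 1 + 2/3z + 1/3z(1+3/4z) = 1 + z + 1/4z²
  so R(z) = 1 + z + 1/4z².

Boundary: |R(x)|=1, x<0.
x=-1.24: |R|=0.1444
R=1: x+1/4x²=0 ⇒ x=−4=-4.0000; min R=1−1/(4·1/4)=0.0000>−1
Confirm numerically:
  x=-3.948: |R|=0.94868 <1
  x=-3.217: |R|=0.37027 <1
  x=-2.966: |R|=0.23329 <1
  x=-1.919: |R|=0.00164 <1
  x=-4.482: |R|=1.54008 >1
  x=-4.092: |R|=1.09412 >1
  x=-4.057: |R|=1.05781 >1
Interval (-4.0000, 0).

z* = -4.0000.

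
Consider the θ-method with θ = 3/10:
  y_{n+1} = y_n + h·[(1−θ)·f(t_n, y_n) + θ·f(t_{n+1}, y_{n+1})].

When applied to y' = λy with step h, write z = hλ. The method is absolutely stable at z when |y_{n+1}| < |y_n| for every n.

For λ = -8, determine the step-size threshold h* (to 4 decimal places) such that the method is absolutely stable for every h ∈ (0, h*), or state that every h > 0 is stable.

With y'=λy (z=hλ):
  y_{n+1} = y_n + z·[7/10·y_n + 3/10·y_{n+1}] ⇒ (1 − 3/10z)y_{n+1} = (1 + 7/10z)y_n
  Hence R(z) = (1 + 7/10z)/(1 − 3/10z).

Boundary: |R(x)|=1, x<0.
x=-1.57: |R|=0.0673
R=−1: 1+7/10x = −1+3/10x ⇒ -2/5x=2 ⇒ x=2/(-2/5)=-5.0000
Confirm numerically:
  x=-4.043: |R|=0.82701 <1
  x=-3.380: |R|=0.67825 <1
  x=-2.914: |R|=0.55480 <1
  x=-2.578: |R|=0.45370 <1
  x=-5.592: |R|=1.08844 >1
  x=-5.265: |R|=1.04109 >1
Stable set (-5.0000, 0).

(-5.0000,0); λ=-8 ⇒ h* = (5)/8 = 0.6250.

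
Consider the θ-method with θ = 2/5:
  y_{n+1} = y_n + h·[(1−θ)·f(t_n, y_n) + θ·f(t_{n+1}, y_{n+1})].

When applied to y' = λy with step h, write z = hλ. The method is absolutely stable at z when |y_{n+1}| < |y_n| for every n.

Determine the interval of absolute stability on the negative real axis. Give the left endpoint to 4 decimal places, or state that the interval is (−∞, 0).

Test eqn y'=λy, z=hλ:
  y_{n+1} = y_n + z·[3/5·y_n + 2/5·y_{n+1}] ⇒ (1 − 2/5z)y_{n+1} = (1 + 3/5z)y_n
  ⇒ R(z) = (1 + 3/5z)/(1 − 2/5z).

Need |R(x)|<1, x<0.
x=-0.41: |R|=0.6478
R=−1: 1+3/5x = −1+2/5x ⇒ -1/5x=2 ⇒ x=2/(-1/5)=-10.0000
Confirm numerically:
  x=-7.543: |R|=0.87768 <1
  x=-7.457: |R|=0.87230 <1
  x=-5.364: |R|=0.70524 <1
  x=-10.251: |R|=1.00984 >1
  x=-10.027: |R|=1.00108 >1
So |R|<1 on (-10.0000, 0).

(-10.0000, 0).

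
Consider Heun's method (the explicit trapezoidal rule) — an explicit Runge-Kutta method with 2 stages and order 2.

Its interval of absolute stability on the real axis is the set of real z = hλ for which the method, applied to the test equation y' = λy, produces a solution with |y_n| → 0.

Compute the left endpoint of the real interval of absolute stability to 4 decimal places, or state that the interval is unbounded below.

z* = -2.0000.

Set f=λy, z=hλ:
  order 2, 2-stage ⇒ R(z)=1+z+z^2/2
  (e.g. R(-0.35)=0.71125, |R|=0.71125)

Boundary: |R(x)|=1, x<0.
x=-0.35: |R|=0.7113
|R(-1.58)|=0.6682 |R(-1.25)|=0.5312 |R(-0.81)|=0.5181
Bisect:
  x_lo=-2.5823 |R|=1.7519  x_hi=-0.2729 |R|=0.7644
  mid=-1.42761 |R|=0.59143 →hi
  mid=-2.00498 |R|=1.00499 →lo
  mid=-1.71630 |R|=0.75654 →hi
  mid=-1.86064 |R|=0.87035 →hi
  mid=-1.93281 |R|=0.93507 →hi
  mid=-1.96889 |R|=0.96938 →hi
  mid=-1.98694 |R|=0.98702 →hi
  mid=-1.99596 |R|=0.99597 →hi
  ...
  [-2.00005,-1.99991] ⇒ x*=-2.0000
Interval (-2.0000, 0).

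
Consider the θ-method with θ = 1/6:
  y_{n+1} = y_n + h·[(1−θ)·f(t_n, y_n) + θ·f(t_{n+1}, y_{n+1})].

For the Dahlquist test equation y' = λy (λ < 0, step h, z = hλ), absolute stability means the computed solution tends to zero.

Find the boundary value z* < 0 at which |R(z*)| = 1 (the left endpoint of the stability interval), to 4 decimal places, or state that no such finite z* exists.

With y'=λy (z=hλ):
  y_{n+1} = y_n + z·[5/6·y_n + 1/6·y_{n+1}] ⇒ (1 − 1/6z)y_{n+1} = (1 + 5/6z)y_n
  ⇒ R(z) = (1 + 5/6z)/(1 − 1/6z).

Need |R(x)|<1, x<0.
x=-1.29: |R|=0.0617
R=−1: 1+5/6x = −1+1/6x ⇒ -2/3x=2 ⇒ x=2/(-2/3)=-3.0000
Confirm numerically:
  x=-2.888: |R|=0.94959 <1
  x=-2.367: |R|=0.69738 <1
  x=-1.431: |R|=0.15543 <1
  x=-1.321: |R|=0.08264 <1
  x=-3.580: |R|=1.24217 >1
  x=-3.348: |R|=1.14891 >1
  x=-3.251: |R|=1.10853 >1
So |R|<1 on (-3.0000, 0).

z* = -3.0000.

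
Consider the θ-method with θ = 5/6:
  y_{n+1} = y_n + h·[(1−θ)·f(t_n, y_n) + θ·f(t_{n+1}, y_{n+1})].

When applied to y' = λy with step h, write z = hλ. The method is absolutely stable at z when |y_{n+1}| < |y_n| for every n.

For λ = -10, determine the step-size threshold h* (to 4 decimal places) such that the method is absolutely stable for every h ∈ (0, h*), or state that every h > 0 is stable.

interval (−∞, 0). Any h>0 works for λ=-10.

Test eqn y'=λy, z=hλ:
  y_{n+1} = y_n + z·[1/6·y_n + 5/6·y_{n+1}] ⇒ (1 − 5/6z)y_{n+1} = (1 + 1/6z)y_n
  so R(z) = (1 + 1/6z)/(1 − 5/6z).

Solve |R(x)|<1 on ℝ⁻.
x=-1.16: |R|=0.4102
x=-2: |R|=0.2500
x=-10: |R|=0.0714
x=-100: |R|=0.1858
θ=5/6≥1/2 ⇒ |1+1/6x|<|1−5/6x| ∀x<0 ⇒ stable on all of ℝ⁻.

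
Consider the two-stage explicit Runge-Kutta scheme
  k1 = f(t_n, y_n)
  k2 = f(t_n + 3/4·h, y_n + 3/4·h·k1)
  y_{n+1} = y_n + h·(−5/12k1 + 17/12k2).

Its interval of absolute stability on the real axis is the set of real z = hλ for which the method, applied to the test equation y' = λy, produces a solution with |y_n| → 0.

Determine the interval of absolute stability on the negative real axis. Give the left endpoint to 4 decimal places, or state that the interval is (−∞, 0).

Set f=λy, z=hλ:
  k1=λy_n ⇒ h·k1=z·y_n;  k2=λ(1+3/4z)y_n ⇒ h·k2=z(1+3/4z)y_n
  y_{n+1}/y_n = 1 − 5/12z + 17/12z(1+3/4z) = 1 + z + 17/16z²
  R(z) = 1 + z + 17/16z².

Need |R(x)|<1, x<0.
x=-1.11: |R|=1.1991
R=1: x+17/16x²=0 ⇒ x=−16/17=-0.9412; min R=1−1/(4·17/16)=0.7647>−1
Confirm numerically:
  x=-0.816: |R|=0.89147 <1
  x=-0.799: |R|=0.87930 <1
  x=-0.743: |R|=0.84355 <1
  x=-0.443: |R|=0.76551 <1
  x=-1.491: |R|=1.87102 >1
  x=-1.130: |R|=1.22671 >1
Interval (-0.9412, 0).

z∈(-0.9412,0).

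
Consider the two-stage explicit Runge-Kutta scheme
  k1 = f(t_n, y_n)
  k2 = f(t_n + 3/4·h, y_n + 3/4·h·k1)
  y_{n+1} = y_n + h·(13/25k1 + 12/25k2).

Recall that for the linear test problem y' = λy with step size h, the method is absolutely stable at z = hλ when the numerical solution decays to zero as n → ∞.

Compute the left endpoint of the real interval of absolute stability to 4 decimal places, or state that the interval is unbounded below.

left endpoint -2.7778.

Test eqn y'=λy, z=hλ:
  k1=λy_n ⇒ h·k1=z·y_n;  k2=λ(1+3/4z)y_n ⇒ h·k2=z(1+3/4z)y_n
  y_{n+1}/y_n = 1 + 13/25z + 12/25z(1+3/4z) = 1 + z + 9/25z²
  ⇒ R(z) = 1 + z + 9/25z².

Find x<0 with |R(x)|<1.
x=-1.13: |R|=0.3297
R=1: x+9/25x²=0 ⇒ x=−25/9=-2.7778; min R=1−1/(4·9/25)=0.3056>−1
Confirm numerically:
  x=-2.295: |R|=0.60113 <1
  x=-2.285: |R|=0.59464 <1
  x=-1.333: |R|=0.30668 <1
  x=-1.163: |R|=0.32392 <1
  x=-3.092: |R|=1.34977 >1
  x=-2.997: |R|=1.23652 >1
So |R|<1 on (-2.7778, 0).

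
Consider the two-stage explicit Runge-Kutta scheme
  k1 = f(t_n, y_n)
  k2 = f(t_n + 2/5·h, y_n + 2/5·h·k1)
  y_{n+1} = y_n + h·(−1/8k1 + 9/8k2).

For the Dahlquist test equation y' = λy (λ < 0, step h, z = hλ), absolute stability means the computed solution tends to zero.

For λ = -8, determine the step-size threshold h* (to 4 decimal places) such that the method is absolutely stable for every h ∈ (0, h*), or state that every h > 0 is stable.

(-2.2222,0); λ=-8 ⇒ h* = (20/9)/8 = 0.2778.

With y'=λy (z=hλ):
  k1=λy_n ⇒ h·k1=z·y_n;  k2=λ(1+2/5z)y_n ⇒ h·k2=z(1+2/5z)y_n
  y_{n+1}/y_n = 1 − 1/8z + 9/8z(1+2/5z) = 1 + z + 9/20z²
  Hence R(z) = 1 + z + 9/20z².

Solve |R(x)|<1 on ℝ⁻.
x=-1.44: |R|=0.4931
R=1: x+9/20x²=0 ⇒ x=−20/9=-2.2222; min R=1−1/(4·9/20)=0.4444>−1
Confirm numerically:
  x=-2.129: |R|=0.91069 <1
  x=-1.490: |R|=0.50904 <1
  x=-1.244: |R|=0.45239 <1
  x=-1.020: |R|=0.44818 <1
  x=-2.755: |R|=1.66051 >1
  x=-2.629: |R|=1.48124 >1
  x=-2.470: |R|=1.27541 >1
Stable set (-2.2222, 0).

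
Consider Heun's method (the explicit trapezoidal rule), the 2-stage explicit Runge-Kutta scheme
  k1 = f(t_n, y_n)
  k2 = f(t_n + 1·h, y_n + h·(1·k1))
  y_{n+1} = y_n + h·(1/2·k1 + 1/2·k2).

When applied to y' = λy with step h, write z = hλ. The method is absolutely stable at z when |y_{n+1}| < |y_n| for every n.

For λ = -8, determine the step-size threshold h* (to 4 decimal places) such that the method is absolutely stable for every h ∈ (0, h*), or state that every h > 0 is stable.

(-2.0000,0); λ=-8 ⇒ h* = 0.2500.

On y'=λy, z=hλ:
  order 2, 2-stage ⇒ R(z)=1+z+z^2/2
  (e.g. R(-0.43)=0.66245, |R|=0.66245)

Boundary: |R(x)|=1, x<0.
x=-0.43: |R|=0.6624
|R(-2.35)|=1.4113 |R(-1.55)|=0.6513 |R(-1.31)|=0.5481
Bisect:
  x_lo=-2.7894 |R|=2.1010  x_hi=-0.1605 |R|=0.8524
  mid=-1.47493 |R|=0.61278 →hi
  mid=-2.13216 |R|=1.14089 →lo
  mid=-1.80354 |R|=0.82284 →hi
  mid=-1.96785 |R|=0.96837 →hi
  mid=-2.05001 |R|=1.05126 →lo
  mid=-2.00893 |R|=1.00897 →lo
  mid=-1.98839 |R|=0.98846 →hi
  mid=-1.99866 |R|=0.99866 →hi
  ...
  [-2.00010,-1.99994] ⇒ x*=-2.0000
Stable set (-2.0000, 0).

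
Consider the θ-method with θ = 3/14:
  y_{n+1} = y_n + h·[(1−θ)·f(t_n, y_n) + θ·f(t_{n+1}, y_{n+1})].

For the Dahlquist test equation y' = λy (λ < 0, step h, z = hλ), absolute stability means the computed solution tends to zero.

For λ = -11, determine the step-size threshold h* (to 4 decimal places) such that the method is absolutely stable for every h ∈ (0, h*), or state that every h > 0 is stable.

(-3.5000,0); λ=-11 ⇒ h* = (7/2)/11 = 0.3182.

On y'=λy, z=hλ:
  y_{n+1} = y_n + z·[11/14·y_n + 3/14·y_{n+1}] ⇒ (1 − 3/14z)y_{n+1} = (1 + 11/14z)y_n
  R(z) = (1 + 11/14z)/(1 − 3/14z).

Need |R(x)|<1, x<0.
x=-1.63: |R|=0.2080
R=−1: 1+11/14x = −1+3/14x ⇒ -4/7x=2 ⇒ x=2/(-4/7)=-3.5000
Confirm numerically:
  x=-2.424: |R|=0.59534 <1
  x=-2.074: |R|=0.43586 <1
  x=-1.730: |R|=0.26212 <1
  x=-3.993: |R|=1.15181 >1
  x=-3.866: |R|=1.11438 >1
  x=-3.728: |R|=1.07243 >1
So |R|<1 on (-3.5000, 0).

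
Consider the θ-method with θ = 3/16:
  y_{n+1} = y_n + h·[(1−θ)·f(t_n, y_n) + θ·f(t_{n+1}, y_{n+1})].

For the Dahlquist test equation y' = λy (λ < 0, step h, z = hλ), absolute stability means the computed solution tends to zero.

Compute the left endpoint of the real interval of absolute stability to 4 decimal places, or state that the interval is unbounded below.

left endpoint -3.2000.

Test eqn y'=λy, z=hλ:
  y_{n+1} = y_n + z·[13/16·y_n + 3/16·y_{n+1}] ⇒ (1 − 3/16z)y_{n+1} = (1 + 13/16z)y_n
  so R(z) = (1 + 13/16z)/(1 − 3/16z).

Boundary: |R(x)|=1, x<0.
x=-0.93: |R|=0.2081
R=−1: 1+13/16x = −1+3/16x ⇒ -5/8x=2 ⇒ x=2/(-5/8)=-3.2000
Confirm numerically:
  x=-2.539: |R|=0.72012 <1
  x=-2.125: |R|=0.51955 <1
  x=-2.086: |R|=0.49951 <1
  x=-3.762: |R|=1.20597 >1
  x=-3.504: |R|=1.11467 >1
So |R|<1 on (-3.2000, 0).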